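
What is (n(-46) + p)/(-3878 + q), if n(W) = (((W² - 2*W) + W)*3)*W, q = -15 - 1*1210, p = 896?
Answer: 297460/5103 ≈ 58.291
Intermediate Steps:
q = -1225 (q = -15 - 1210 = -1225)
n(W) = W*(-3*W + 3*W²) (n(W) = ((W² - W)*3)*W = (-3*W + 3*W²)*W = W*(-3*W + 3*W²))
(n(-46) + p)/(-3878 + q) = (3*(-46)²*(-1 - 46) + 896)/(-3878 - 1225) = (3*2116*(-47) + 896)/(-5103) = (-298356 + 896)*(-1/5103) = -297460*(-1/5103) = 297460/5103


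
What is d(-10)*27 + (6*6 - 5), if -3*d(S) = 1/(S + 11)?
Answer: 22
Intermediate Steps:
d(S) = -1/(3*(11 + S)) (d(S) = -1/(3*(S + 11)) = -1/(3*(11 + S)))
d(-10)*27 + (6*6 - 5) = -1/(33 + 3*(-10))*27 + (6*6 - 5) = -1/(33 - 30)*27 + (36 - 5) = -1/3*27 + 31 = -1*⅓*27 + 31 = -⅓*27 + 31 = -9 + 31 = 22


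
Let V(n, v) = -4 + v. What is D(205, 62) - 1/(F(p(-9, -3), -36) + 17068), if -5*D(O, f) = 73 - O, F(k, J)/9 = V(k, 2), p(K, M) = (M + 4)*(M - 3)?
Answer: 450119/17050 ≈ 26.400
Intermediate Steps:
p(K, M) = (-3 + M)*(4 + M) (p(K, M) = (4 + M)*(-3 + M) = (-3 + M)*(4 + M))
F(k, J) = -18 (F(k, J) = 9*(-4 + 2) = 9*(-2) = -18)
D(O, f) = -73/5 + O/5 (D(O, f) = -(73 - O)/5 = -73/5 + O/5)
D(205, 62) - 1/(F(p(-9, -3), -36) + 17068) = (-73/5 + (⅕)*205) - 1/(-18 + 17068) = (-73/5 + 41) - 1/17050 = 132/5 - 1*1/17050 = 132/5 - 1/17050 = 450119/17050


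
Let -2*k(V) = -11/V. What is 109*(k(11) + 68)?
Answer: 14933/2 ≈ 7466.5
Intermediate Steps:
k(V) = 11/(2*V) (k(V) = -(-11)/(2*V) = 11/(2*V))
109*(k(11) + 68) = 109*((11/2)/11 + 68) = 109*((11/2)*(1/11) + 68) = 109*(1/2 + 68) = 109*(137/2) = 14933/2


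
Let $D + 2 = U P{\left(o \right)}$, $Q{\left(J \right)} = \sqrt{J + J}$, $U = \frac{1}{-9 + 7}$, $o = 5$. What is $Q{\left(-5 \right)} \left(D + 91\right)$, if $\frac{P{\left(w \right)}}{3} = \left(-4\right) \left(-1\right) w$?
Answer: $59 i \sqrt{10} \approx 186.57 i$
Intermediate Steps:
$U = - \frac{1}{2}$ ($U = \frac{1}{-2} = - \frac{1}{2} \approx -0.5$)
$P{\left(w \right)} = 12 w$ ($P{\left(w \right)} = 3 \left(-4\right) \left(-1\right) w = 3 \cdot 4 w = 12 w$)
$Q{\left(J \right)} = \sqrt{2} \sqrt{J}$ ($Q{\left(J \right)} = \sqrt{2 J} = \sqrt{2} \sqrt{J}$)
$D = -32$ ($D = -2 - \frac{12 \cdot 5}{2} = -2 - 30 = -32$)
$Q{\left(-5 \right)} \left(D + 91\right) = \sqrt{2} \sqrt{-5} \left(-32 + 91\right) = \sqrt{2} i \sqrt{5} \cdot 59 = i \sqrt{10} \cdot 59 = 59 i \sqrt{10}$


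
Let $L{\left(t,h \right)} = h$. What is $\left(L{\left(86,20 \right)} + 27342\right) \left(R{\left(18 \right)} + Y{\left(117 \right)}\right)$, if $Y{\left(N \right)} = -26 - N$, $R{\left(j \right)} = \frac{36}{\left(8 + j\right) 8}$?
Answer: $- \frac{101608787}{26} \approx -3.908 \cdot 10^{6}$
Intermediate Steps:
$R{\left(j \right)} = \frac{36}{64 + 8 j}$
$\left(L{\left(86,20 \right)} + 27342\right) \left(R{\left(18 \right)} + Y{\left(117 \right)}\right) = \left(20 + 27342\right) \left(\frac{9}{2 \left(8 + 18\right)} - 143\right) = 27362 \left(\frac{9}{2 \cdot 26} - 143\right) = 27362 \left(\frac{9}{2} \cdot \frac{1}{26} - 143\right) = 27362 \left(\frac{9}{52} - 143\right) = 27362 \left(- \frac{7427}{52}\right) = - \frac{101608787}{26}$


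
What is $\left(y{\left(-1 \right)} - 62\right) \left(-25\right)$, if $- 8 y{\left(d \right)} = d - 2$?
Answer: $\frac{12325}{8} \approx 1540.6$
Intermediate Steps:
$y{\left(d \right)} = \frac{1}{4} - \frac{d}{8}$ ($y{\left(d \right)} = - \frac{d - 2}{8} = - \frac{-2 + d}{8} = \frac{1}{4} - \frac{d}{8}$)
$\left(y{\left(-1 \right)} - 62\right) \left(-25\right) = \left(\left(\frac{1}{4} - - \frac{1}{8}\right) - 62\right) \left(-25\right) = \left(\left(\frac{1}{4} + \frac{1}{8}\right) - 62\right) \left(-25\right) = \left(\frac{3}{8} - 62\right) \left(-25\right) = \left(- \frac{493}{8}\right) \left(-25\right) = \frac{12325}{8}$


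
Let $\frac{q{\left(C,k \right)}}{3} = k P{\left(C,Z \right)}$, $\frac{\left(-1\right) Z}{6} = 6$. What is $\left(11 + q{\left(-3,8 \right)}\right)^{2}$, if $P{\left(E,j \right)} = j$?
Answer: $727609$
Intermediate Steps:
$Z = -36$ ($Z = \left(-6\right) 6 = -36$)
$q{\left(C,k \right)} = - 108 k$ ($q{\left(C,k \right)} = 3 k \left(-36\right) = 3 \left(- 36 k\right) = - 108 k$)
$\left(11 + q{\left(-3,8 \right)}\right)^{2} = \left(11 - 864\right)^{2} = \left(-853\right)^{2} = 727609$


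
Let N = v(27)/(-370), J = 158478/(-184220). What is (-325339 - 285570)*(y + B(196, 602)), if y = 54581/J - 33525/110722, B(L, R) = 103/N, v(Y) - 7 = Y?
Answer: 96446244455933571745/2445073926 ≈ 3.9445e+10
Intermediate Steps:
J = -1299/1510 (J = 158478*(-1/184220) = -1299/1510 ≈ -0.86026)
v(Y) = 7 + Y
N = -17/185 (N = (7 + 27)/(-370) = 34*(-1/370) = -17/185 ≈ -0.091892)
B(L, R) = -19055/17 (B(L, R) = 103/(-17/185) = 103*(-185/17) = -19055/17)
y = -9125452946795/143827878 (y = 54581/(-1299/1510) - 33525/110722 = 54581*(-1510/1299) - 33525*1/110722 = -82417310/1299 - 33525/110722 = -9125452946795/143827878 ≈ -63447.)
(-325339 - 285570)*(y + B(196, 602)) = (-325339 - 285570)*(-9125452946795/143827878 - 19055/17) = -610909*(-157873340310805/2445073926) = 96446244455933571745/2445073926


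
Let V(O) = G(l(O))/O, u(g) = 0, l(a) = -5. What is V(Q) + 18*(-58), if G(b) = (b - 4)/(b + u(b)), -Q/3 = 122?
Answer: -636843/610 ≈ -1044.0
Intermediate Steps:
Q = -366 (Q = -3*122 = -366)
G(b) = (-4 + b)/b (G(b) = (b - 4)/(b + 0) = (-4 + b)/b)
V(O) = 9/(5*O) (V(O) = ((-4 - 5)/(-5))/O = (-1/5*(-9))/O = 9/(5*O))
V(Q) + 18*(-58) = (9/5)/(-366) + 18*(-58) = (9/5)*(-1/366) - 1044 = -3/610 - 1044 = -636843/610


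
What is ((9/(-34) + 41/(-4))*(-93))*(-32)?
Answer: -531960/17 ≈ -31292.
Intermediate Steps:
((9/(-34) + 41/(-4))*(-93))*(-32) = ((9*(-1/34) + 41*(-1/4))*(-93))*(-32) = ((-9/34 - 41/4)*(-93))*(-32) = -715/68*(-93)*(-32) = (66495/68)*(-32) = -531960/17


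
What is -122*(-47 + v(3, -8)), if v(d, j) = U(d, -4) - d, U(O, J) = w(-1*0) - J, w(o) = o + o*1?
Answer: 5612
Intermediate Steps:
w(o) = 2*o (w(o) = o + o = 2*o)
U(O, J) = -J (U(O, J) = 2*(-1*0) - J = 2*0 - J = 0 - J = -J)
v(d, j) = 4 - d (v(d, j) = -1*(-4) - d = 4 - d)
-122*(-47 + v(3, -8)) = -122*(-47 + (4 - 1*3)) = -122*(-47 + (4 - 3)) = -122*(-47 + 1) = -122*(-46) = 5612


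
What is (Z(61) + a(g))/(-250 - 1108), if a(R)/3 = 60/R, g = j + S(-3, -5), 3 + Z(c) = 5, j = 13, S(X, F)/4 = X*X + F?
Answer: -17/2813 ≈ -0.0060434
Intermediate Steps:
S(X, F) = 4*F + 4*X² (S(X, F) = 4*(X*X + F) = 4*(X² + F) = 4*(F + X²) = 4*F + 4*X²)
Z(c) = 2 (Z(c) = -3 + 5 = 2)
g = 29 (g = 13 + (4*(-5) + 4*(-3)²) = 13 + (-20 + 4*9) = 13 + (-20 + 36) = 13 + 16 = 29)
a(R) = 180/R (a(R) = 3*(60/R) = 180/R)
(Z(61) + a(g))/(-250 - 1108) = (2 + 180/29)/(-250 - 1108) = (2 + 180*(1/29))/(-1358) = (2 + 180/29)*(-1/1358) = (238/29)*(-1/1358) = -17/2813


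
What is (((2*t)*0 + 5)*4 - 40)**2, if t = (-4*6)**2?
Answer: 400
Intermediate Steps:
t = 576 (t = (-24)**2 = 576)
(((2*t)*0 + 5)*4 - 40)**2 = (((2*576)*0 + 5)*4 - 40)**2 = ((1152*0 + 5)*4 - 40)**2 = ((0 + 5)*4 - 40)**2 = (5*4 - 40)**2 = (20 - 40)**2 = (-20)**2 = 400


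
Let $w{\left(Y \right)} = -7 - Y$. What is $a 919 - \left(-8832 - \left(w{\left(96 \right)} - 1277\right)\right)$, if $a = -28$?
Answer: $-18280$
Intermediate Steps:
$a 919 - \left(-8832 - \left(w{\left(96 \right)} - 1277\right)\right) = \left(-28\right) 919 - \left(-8832 - \left(\left(-7 - 96\right) - 1277\right)\right) = -25732 - \left(-8832 - \left(\left(-7 - 96\right) - 1277\right)\right) = -25732 - \left(-8832 - \left(-103 - 1277\right)\right) = -25732 - \left(-8832 - -1380\right) = -25732 - \left(-8832 + 1380\right) = -25732 - -7452 = -25732 + 7452 = -18280$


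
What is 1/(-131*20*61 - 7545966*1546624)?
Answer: -1/11917953566464 ≈ -8.3907e-14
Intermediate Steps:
1/(-131*20*61 - 7545966*1546624) = (1/1546624)/(-2620*61 - 7545966) = (1/1546624)/(-159820 - 7545966) = (1/1546624)/(-7705786) = -1/7705786*1/1546624 = -1/11917953566464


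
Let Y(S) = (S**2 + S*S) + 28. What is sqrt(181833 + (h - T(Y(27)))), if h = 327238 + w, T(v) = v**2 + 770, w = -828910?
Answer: 19*I*sqrt(7005) ≈ 1590.2*I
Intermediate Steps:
Y(S) = 28 + 2*S**2 (Y(S) = (S**2 + S**2) + 28 = 2*S**2 + 28 = 28 + 2*S**2)
T(v) = 770 + v**2
h = -501672 (h = 327238 - 828910 = -501672)
sqrt(181833 + (h - T(Y(27)))) = sqrt(181833 + (-501672 - (770 + (28 + 2*27**2)**2))) = sqrt(181833 + (-501672 - (770 + (28 + 2*729)**2))) = sqrt(181833 + (-501672 - (770 + (28 + 1458)**2))) = sqrt(181833 + (-501672 - (770 + 1486**2))) = sqrt(181833 + (-501672 - (770 + 2208196))) = sqrt(181833 + (-501672 - 1*2208966)) = sqrt(181833 + (-501672 - 2208966)) = sqrt(181833 - 2710638) = sqrt(-2528805) = 19*I*sqrt(7005)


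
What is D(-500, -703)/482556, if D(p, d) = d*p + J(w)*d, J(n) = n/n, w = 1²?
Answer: 350797/482556 ≈ 0.72696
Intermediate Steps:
w = 1
J(n) = 1
D(p, d) = d + d*p (D(p, d) = d*p + 1*d = d*p + d = d + d*p)
D(-500, -703)/482556 = -703*(1 - 500)/482556 = -703*(-499)*(1/482556) = 350797*(1/482556) = 350797/482556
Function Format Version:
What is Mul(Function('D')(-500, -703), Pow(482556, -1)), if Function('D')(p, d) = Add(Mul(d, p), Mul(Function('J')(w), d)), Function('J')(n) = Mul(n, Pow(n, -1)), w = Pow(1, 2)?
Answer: Rational(350797, 482556) ≈ 0.72696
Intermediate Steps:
w = 1
Function('J')(n) = 1
Function('D')(p, d) = Add(d, Mul(d, p)) (Function('D')(p, d) = Add(Mul(d, p), Mul(1, d)) = Add(Mul(d, p), d) = Add(d, Mul(d, p)))
Mul(Function('D')(-500, -703), Pow(482556, -1)) = Mul(Mul(-703, Add(1, -500)), Pow(482556, -1)) = Mul(Mul(-703, -499), Rational(1, 482556)) = Mul(350797, Rational(1, 482556)) = Rational(350797, 482556)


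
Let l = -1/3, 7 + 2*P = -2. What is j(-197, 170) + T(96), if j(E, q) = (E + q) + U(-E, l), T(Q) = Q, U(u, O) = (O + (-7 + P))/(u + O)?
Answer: 81349/1180 ≈ 68.940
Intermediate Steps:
P = -9/2 (P = -7/2 + (1/2)*(-2) = -7/2 - 1 = -9/2 ≈ -4.5000)
l = -1/3 (l = -1*1/3 = -1/3 ≈ -0.33333)
U(u, O) = (-23/2 + O)/(O + u) (U(u, O) = (O + (-7 - 9/2))/(u + O) = (O - 23/2)/(O + u) = (-23/2 + O)/(O + u))
j(E, q) = E + q - 71/(6*(-1/3 - E)) (j(E, q) = (E + q) + (-23/2 - 1/3)/(-1/3 - E) = (E + q) - 71/6/(-1/3 - E) = (E + q) - 71/(6*(-1/3 - E)) = E + q - 71/(6*(-1/3 - E)))
j(-197, 170) + T(96) = (-197 + 170 + 71/(6*(1/3 - 197))) + 96 = (-197 + 170 + 71/(6*(-590/3))) + 96 = (-197 + 170 + (71/6)*(-3/590)) + 96 = (-197 + 170 - 71/1180) + 96 = -31931/1180 + 96 = 81349/1180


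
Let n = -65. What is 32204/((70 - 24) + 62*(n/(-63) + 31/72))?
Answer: 8115408/34439 ≈ 235.65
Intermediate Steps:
32204/((70 - 24) + 62*(n/(-63) + 31/72)) = 32204/((70 - 24) + 62*(-65/(-63) + 31/72)) = 32204/(46 + 62*(-65*(-1/63) + 31*(1/72))) = 32204/(46 + 62*(65/63 + 31/72)) = 32204/(46 + 62*(737/504)) = 32204/(46 + 22847/252) = 32204/(34439/252) = 32204*(252/34439) = 8115408/34439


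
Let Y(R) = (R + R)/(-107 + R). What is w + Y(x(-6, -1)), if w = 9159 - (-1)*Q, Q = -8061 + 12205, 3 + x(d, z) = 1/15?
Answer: 21936735/1649 ≈ 13303.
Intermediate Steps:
x(d, z) = -44/15 (x(d, z) = -3 + 1/15 = -44/15)
Q = 4144
Y(R) = 2*R/(-107 + R) (Y(R) = (2*R)/(-107 + R) = 2*R/(-107 + R))
w = 13303 (w = 9159 - (-1)*4144 = 9159 - 1*(-4144) = 9159 + 4144 = 13303)
w + Y(x(-6, -1)) = 13303 + 2*(-44/15)/(-107 - 44/15) = 13303 + 2*(-44/15)/(-1649/15) = 13303 + 2*(-44/15)*(-15/1649) = 13303 + 88/1649 = 21936735/1649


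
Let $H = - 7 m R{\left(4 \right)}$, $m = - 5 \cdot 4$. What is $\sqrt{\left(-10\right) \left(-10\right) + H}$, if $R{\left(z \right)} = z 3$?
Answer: $2 \sqrt{445} \approx 42.19$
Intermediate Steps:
$m = -20$ ($m = \left(-1\right) 20 = -20$)
$R{\left(z \right)} = 3 z$
$H = 1680$ ($H = \left(-7\right) \left(-20\right) 3 \cdot 4 = 140 \cdot 12 = 1680$)
$\sqrt{\left(-10\right) \left(-10\right) + H} = \sqrt{\left(-10\right) \left(-10\right) + 1680} = \sqrt{100 + 1680} = \sqrt{1780} = 2 \sqrt{445}$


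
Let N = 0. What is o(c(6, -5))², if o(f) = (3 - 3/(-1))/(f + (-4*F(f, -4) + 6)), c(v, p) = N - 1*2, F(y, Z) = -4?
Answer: 9/100 ≈ 0.090000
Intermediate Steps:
c(v, p) = -2 (c(v, p) = 0 - 1*2 = 0 - 2 = -2)
o(f) = 6/(22 + f) (o(f) = (3 - 3/(-1))/(f + (-4*(-4) + 6)) = (3 - 3*(-1))/(f + (16 + 6)) = (3 + 3)/(f + 22) = 6/(22 + f))
o(c(6, -5))² = (6/(22 - 2))² = (6/20)² = (6*(1/20))² = (3/10)² = 9/100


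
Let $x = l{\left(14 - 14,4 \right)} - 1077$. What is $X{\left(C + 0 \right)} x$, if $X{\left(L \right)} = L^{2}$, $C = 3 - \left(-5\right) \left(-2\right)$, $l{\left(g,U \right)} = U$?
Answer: $-52577$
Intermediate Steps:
$x = -1073$ ($x = 4 - 1077 = -1073$)
$C = -7$ ($C = 3 - 10 = -7$)
$X{\left(C + 0 \right)} x = \left(-7 + 0\right)^{2} \left(-1073\right) = \left(-7\right)^{2} \left(-1073\right) = 49 \left(-1073\right) = -52577$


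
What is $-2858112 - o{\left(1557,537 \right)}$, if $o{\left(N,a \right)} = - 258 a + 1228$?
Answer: $-2720794$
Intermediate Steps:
$o{\left(N,a \right)} = 1228 - 258 a$
$-2858112 - o{\left(1557,537 \right)} = -2858112 - \left(1228 - 138546\right) = -2858112 - -137318 = -2858112 + 137318 = -2720794$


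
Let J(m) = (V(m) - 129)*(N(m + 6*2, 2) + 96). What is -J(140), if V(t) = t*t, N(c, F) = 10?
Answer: -2063926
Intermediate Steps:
V(t) = t²
J(m) = -13674 + 106*m² (J(m) = (m² - 129)*(10 + 96) = (-129 + m²)*106 = -13674 + 106*m²)
-J(140) = -(-13674 + 106*140²) = -(-13674 + 106*19600) = -(-13674 + 2077600) = -1*2063926 = -2063926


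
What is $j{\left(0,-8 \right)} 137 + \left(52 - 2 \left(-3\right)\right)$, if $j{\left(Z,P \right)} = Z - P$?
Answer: $1154$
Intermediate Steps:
$j{\left(0,-8 \right)} 137 + \left(52 - 2 \left(-3\right)\right) = \left(0 - -8\right) 137 + \left(52 - 2 \left(-3\right)\right) = \left(0 + 8\right) 137 + \left(52 - -6\right) = 8 \cdot 137 + \left(52 + 6\right) = 1096 + 58 = 1154$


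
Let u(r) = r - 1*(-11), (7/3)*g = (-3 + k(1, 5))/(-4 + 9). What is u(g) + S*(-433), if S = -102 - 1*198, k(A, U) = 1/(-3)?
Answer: 909375/7 ≈ 1.2991e+5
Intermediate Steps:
k(A, U) = -1/3
g = -2/7 (g = 3*((-3 - 1/3)/(-4 + 9))/7 = 3*(-10/3/5)/7 = 3*(-10/3*1/5)/7 = (3/7)*(-2/3) = -2/7 ≈ -0.28571)
u(r) = 11 + r (u(r) = r + 11 = 11 + r)
S = -300 (S = -102 - 198 = -300)
u(g) + S*(-433) = (11 - 2/7) - 300*(-433) = 75/7 + 129900 = 909375/7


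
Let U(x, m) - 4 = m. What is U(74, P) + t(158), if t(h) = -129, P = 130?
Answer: 5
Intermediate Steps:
U(x, m) = 4 + m
U(74, P) + t(158) = (4 + 130) - 129 = 134 - 129 = 5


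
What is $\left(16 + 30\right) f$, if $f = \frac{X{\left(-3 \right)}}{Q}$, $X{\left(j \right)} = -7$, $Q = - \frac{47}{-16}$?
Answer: $- \frac{5152}{47} \approx -109.62$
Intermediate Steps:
$Q = \frac{47}{16}$ ($Q = \left(-47\right) \left(- \frac{1}{16}\right) = \frac{47}{16} \approx 2.9375$)
$f = - \frac{112}{47}$ ($f = - \frac{7}{\frac{47}{16}} = \left(-7\right) \frac{16}{47} = - \frac{112}{47} \approx -2.383$)
$\left(16 + 30\right) f = \left(16 + 30\right) \left(- \frac{112}{47}\right) = 46 \left(- \frac{112}{47}\right) = - \frac{5152}{47}$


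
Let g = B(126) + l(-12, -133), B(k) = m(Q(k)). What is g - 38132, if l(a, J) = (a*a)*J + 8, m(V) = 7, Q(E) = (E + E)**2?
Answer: -57269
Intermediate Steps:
Q(E) = 4*E**2 (Q(E) = (2*E)**2 = 4*E**2)
B(k) = 7
l(a, J) = 8 + J*a**2 (l(a, J) = a**2*J + 8 = J*a**2 + 8 = 8 + J*a**2)
g = -19137 (g = 7 + (8 - 133*(-12)**2) = 7 + (8 - 133*144) = 7 + (8 - 19152) = 7 - 19144 = -19137)
g - 38132 = -19137 - 38132 = -57269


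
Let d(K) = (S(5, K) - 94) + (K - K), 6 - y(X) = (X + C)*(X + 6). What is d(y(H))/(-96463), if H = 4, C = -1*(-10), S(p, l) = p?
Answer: 89/96463 ≈ 0.00092263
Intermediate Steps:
C = 10
y(X) = 6 - (6 + X)*(10 + X) (y(X) = 6 - (X + 10)*(X + 6) = 6 - (10 + X)*(6 + X) = 6 - (6 + X)*(10 + X))
d(K) = -89 (d(K) = (5 - 94) + (K - K) = -89 + 0 = -89)
d(y(H))/(-96463) = -89/(-96463) = -89*(-1/96463) = 89/96463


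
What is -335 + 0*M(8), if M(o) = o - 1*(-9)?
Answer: -335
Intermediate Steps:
M(o) = 9 + o (M(o) = o + 9 = 9 + o)
-335 + 0*M(8) = -335 + 0*(9 + 8) = -335 + 0*17 = -335 + 0 = -335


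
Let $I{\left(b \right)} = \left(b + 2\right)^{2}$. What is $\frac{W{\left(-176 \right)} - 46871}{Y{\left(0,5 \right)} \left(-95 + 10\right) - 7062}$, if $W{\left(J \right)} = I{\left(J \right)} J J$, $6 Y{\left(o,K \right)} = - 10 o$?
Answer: $- \frac{85252955}{642} \approx -1.3279 \cdot 10^{5}$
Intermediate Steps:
$Y{\left(o,K \right)} = - \frac{5 o}{3}$ ($Y{\left(o,K \right)} = \frac{\left(-10\right) o}{6} = - \frac{5 o}{3}$)
$I{\left(b \right)} = \left(2 + b\right)^{2}$
$W{\left(J \right)} = J^{2} \left(2 + J\right)^{2}$ ($W{\left(J \right)} = \left(2 + J\right)^{2} J J = J \left(2 + J\right)^{2} J = J^{2} \left(2 + J\right)^{2}$)
$\frac{W{\left(-176 \right)} - 46871}{Y{\left(0,5 \right)} \left(-95 + 10\right) - 7062} = \frac{\left(-176\right)^{2} \left(2 - 176\right)^{2} - 46871}{\left(- \frac{5}{3}\right) 0 \left(-95 + 10\right) - 7062} = \frac{30976 \left(-174\right)^{2} - 46871}{0 \left(-85\right) - 7062} = \frac{30976 \cdot 30276 - 46871}{0 - 7062} = \frac{937829376 - 46871}{-7062} = 937782505 \left(- \frac{1}{7062}\right) = - \frac{85252955}{642}$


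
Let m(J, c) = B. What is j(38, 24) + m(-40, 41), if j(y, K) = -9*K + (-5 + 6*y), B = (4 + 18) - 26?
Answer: 3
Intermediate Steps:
B = -4 (B = 22 - 26 = -4)
j(y, K) = -5 - 9*K + 6*y
m(J, c) = -4
j(38, 24) + m(-40, 41) = (-5 - 9*24 + 6*38) - 4 = (-5 - 216 + 228) - 4 = 7 - 4 = 3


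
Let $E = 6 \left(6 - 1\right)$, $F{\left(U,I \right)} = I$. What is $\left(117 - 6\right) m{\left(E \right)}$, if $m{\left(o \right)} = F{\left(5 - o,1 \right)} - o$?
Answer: $-3219$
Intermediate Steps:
$E = 30$ ($E = 6 \cdot 5 = 30$)
$m{\left(o \right)} = 1 - o$
$\left(117 - 6\right) m{\left(E \right)} = \left(117 - 6\right) \left(1 - 30\right) = 111 \left(1 - 30\right) = 111 \left(-29\right) = -3219$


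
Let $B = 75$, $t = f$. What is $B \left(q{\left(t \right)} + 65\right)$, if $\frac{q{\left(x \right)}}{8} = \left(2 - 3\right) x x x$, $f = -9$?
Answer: $442275$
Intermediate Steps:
$t = -9$
$q{\left(x \right)} = - 8 x^{3}$ ($q{\left(x \right)} = 8 \left(2 - 3\right) x x x = 8 - x x x = 8 - x^{2} x = 8 \left(- x^{3}\right) = - 8 x^{3}$)
$B \left(q{\left(t \right)} + 65\right) = 75 \left(- 8 \left(-9\right)^{3} + 65\right) = 75 \left(\left(-8\right) \left(-729\right) + 65\right) = 75 \left(5832 + 65\right) = 75 \cdot 5897 = 442275$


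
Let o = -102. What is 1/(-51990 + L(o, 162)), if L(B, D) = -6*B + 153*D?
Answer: -1/26592 ≈ -3.7605e-5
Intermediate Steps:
1/(-51990 + L(o, 162)) = 1/(-51990 + (-6*(-102) + 153*162)) = 1/(-51990 + (612 + 24786)) = 1/(-51990 + 25398) = 1/(-26592) = -1/26592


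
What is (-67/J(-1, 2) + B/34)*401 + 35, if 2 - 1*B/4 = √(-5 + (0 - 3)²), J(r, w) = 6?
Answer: -26657/6 ≈ -4442.8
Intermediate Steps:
B = 0 (B = 8 - 4*√(-5 + (0 - 3)²) = 8 - 4*√(-5 + (-3)²) = 8 - 4*√(-5 + 9) = 8 - 4*√4 = 8 - 4*2 = 8 - 8 = 0)
(-67/J(-1, 2) + B/34)*401 + 35 = (-67/6 + 0/34)*401 + 35 = (-67*⅙ + 0*(1/34))*401 + 35 = (-67/6 + 0)*401 + 35 = -67/6*401 + 35 = -26867/6 + 35 = -26657/6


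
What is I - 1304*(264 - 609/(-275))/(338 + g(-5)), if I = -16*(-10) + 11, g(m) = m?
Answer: -26601737/30525 ≈ -871.47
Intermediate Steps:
I = 171 (I = 160 + 11 = 171)
I - 1304*(264 - 609/(-275))/(338 + g(-5)) = 171 - 1304*(264 - 609/(-275))/(338 - 5) = 171 - 1304*(264 - 609*(-1/275))/333 = 171 - 1304*(264 + 609/275)/333 = 171 - 95464536/(275*333) = 171 - 1304*24403/30525 = 171 - 31821512/30525 = -26601737/30525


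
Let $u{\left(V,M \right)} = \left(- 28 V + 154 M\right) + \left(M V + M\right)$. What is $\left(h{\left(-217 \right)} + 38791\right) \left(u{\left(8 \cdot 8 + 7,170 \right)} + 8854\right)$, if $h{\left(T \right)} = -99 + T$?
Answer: $1742378850$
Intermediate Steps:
$u{\left(V,M \right)} = - 28 V + 155 M + M V$ ($u{\left(V,M \right)} = \left(- 28 V + 154 M\right) + \left(M + M V\right) = - 28 V + 155 M + M V$)
$\left(h{\left(-217 \right)} + 38791\right) \left(u{\left(8 \cdot 8 + 7,170 \right)} + 8854\right) = \left(\left(-99 - 217\right) + 38791\right) \left(\left(- 28 \left(8 \cdot 8 + 7\right) + 155 \cdot 170 + 170 \left(8 \cdot 8 + 7\right)\right) + 8854\right) = \left(-316 + 38791\right) \left(\left(- 28 \left(64 + 7\right) + 26350 + 170 \left(64 + 7\right)\right) + 8854\right) = 38475 \left(\left(\left(-28\right) 71 + 26350 + 170 \cdot 71\right) + 8854\right) = 38475 \left(\left(-1988 + 26350 + 12070\right) + 8854\right) = 38475 \left(36432 + 8854\right) = 38475 \cdot 45286 = 1742378850$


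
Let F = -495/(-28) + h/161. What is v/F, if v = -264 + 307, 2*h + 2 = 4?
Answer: 3956/1627 ≈ 2.4315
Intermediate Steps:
h = 1 (h = -1 + (½)*4 = -1 + 2 = 1)
v = 43
F = 1627/92 (F = -495/(-28) + 1/161 = -495*(-1/28) + 1*(1/161) = 495/28 + 1/161 = 1627/92 ≈ 17.685)
v/F = 43/(1627/92) = 43*(92/1627) = 3956/1627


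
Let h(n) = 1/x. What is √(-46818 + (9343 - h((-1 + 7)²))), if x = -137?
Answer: I*√703368138/137 ≈ 193.58*I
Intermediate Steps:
h(n) = -1/137 (h(n) = 1/(-137) = -1/137)
√(-46818 + (9343 - h((-1 + 7)²))) = √(-46818 + (9343 - 1*(-1/137))) = √(-46818 + (9343 + 1/137)) = √(-46818 + 1279992/137) = √(-5134074/137) = I*√703368138/137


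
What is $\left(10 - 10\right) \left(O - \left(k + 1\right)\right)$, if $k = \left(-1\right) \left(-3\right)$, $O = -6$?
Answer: $0$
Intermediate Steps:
$k = 3$
$\left(10 - 10\right) \left(O - \left(k + 1\right)\right) = \left(10 - 10\right) \left(-6 - \left(3 + 1\right)\right) = 0 \left(-6 - 4\right) = 0 \left(-10\right) = 0$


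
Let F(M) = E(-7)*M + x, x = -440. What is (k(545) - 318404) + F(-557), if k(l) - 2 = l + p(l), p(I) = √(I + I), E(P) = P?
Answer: -314398 + √1090 ≈ -3.1437e+5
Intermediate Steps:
F(M) = -440 - 7*M (F(M) = -7*M - 440 = -440 - 7*M)
p(I) = √2*√I (p(I) = √(2*I) = √2*√I)
k(l) = 2 + l + √2*√l (k(l) = 2 + (l + √2*√l) = 2 + l + √2*√l)
(k(545) - 318404) + F(-557) = ((2 + 545 + √2*√545) - 318404) + (-440 - 7*(-557)) = ((2 + 545 + √1090) - 318404) + (-440 + 3899) = ((547 + √1090) - 318404) + 3459 = (-317857 + √1090) + 3459 = -314398 + √1090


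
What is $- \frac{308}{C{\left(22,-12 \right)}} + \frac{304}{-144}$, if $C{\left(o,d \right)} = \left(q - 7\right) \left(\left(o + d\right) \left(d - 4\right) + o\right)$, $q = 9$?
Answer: $- \frac{206}{207} \approx -0.99517$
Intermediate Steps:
$C{\left(o,d \right)} = 2 o + 2 \left(-4 + d\right) \left(d + o\right)$ ($C{\left(o,d \right)} = \left(9 - 7\right) \left(\left(o + d\right) \left(d - 4\right) + o\right) = 2 \left(\left(d + o\right) \left(-4 + d\right) + o\right) = 2 \left(\left(-4 + d\right) \left(d + o\right) + o\right) = 2 \left(o + \left(-4 + d\right) \left(d + o\right)\right) = 2 o + 2 \left(-4 + d\right) \left(d + o\right)$)
$- \frac{308}{C{\left(22,-12 \right)}} + \frac{304}{-144} = - \frac{308}{\left(-8\right) \left(-12\right) - 132 + 2 \left(-12\right)^{2} + 2 \left(-12\right) 22} + \frac{304}{-144} = - \frac{308}{96 - 132 + 2 \cdot 144 - 528} + 304 \left(- \frac{1}{144}\right) = - \frac{308}{96 - 132 + 288 - 528} - \frac{19}{9} = - \frac{308}{-276} - \frac{19}{9} = \left(-308\right) \left(- \frac{1}{276}\right) - \frac{19}{9} = \frac{77}{69} - \frac{19}{9} = - \frac{206}{207}$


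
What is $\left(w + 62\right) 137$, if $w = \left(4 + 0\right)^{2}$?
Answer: $10686$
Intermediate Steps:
$w = 16$ ($w = 4^{2} = 16$)
$\left(w + 62\right) 137 = \left(16 + 62\right) 137 = 78 \cdot 137 = 10686$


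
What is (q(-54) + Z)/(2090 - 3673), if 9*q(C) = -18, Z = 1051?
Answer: -1049/1583 ≈ -0.66267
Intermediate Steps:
q(C) = -2 (q(C) = (⅑)*(-18) = -2)
(q(-54) + Z)/(2090 - 3673) = (-2 + 1051)/(2090 - 3673) = 1049/(-1583) = 1049*(-1/1583) = -1049/1583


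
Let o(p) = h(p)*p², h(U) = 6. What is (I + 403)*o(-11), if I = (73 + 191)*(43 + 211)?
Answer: 48975234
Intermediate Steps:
I = 67056 (I = 264*254 = 67056)
o(p) = 6*p²
(I + 403)*o(-11) = (67056 + 403)*(6*(-11)²) = 67459*(6*121) = 67459*726 = 48975234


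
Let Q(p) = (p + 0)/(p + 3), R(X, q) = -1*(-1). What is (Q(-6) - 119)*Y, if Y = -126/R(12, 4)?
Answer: 14742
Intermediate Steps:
R(X, q) = 1
Q(p) = p/(3 + p)
Y = -126 (Y = -126/1 = -126*1 = -126)
(Q(-6) - 119)*Y = (-6/(3 - 6) - 119)*(-126) = (-6/(-3) - 119)*(-126) = (-6*(-1/3) - 119)*(-126) = (2 - 119)*(-126) = -117*(-126) = 14742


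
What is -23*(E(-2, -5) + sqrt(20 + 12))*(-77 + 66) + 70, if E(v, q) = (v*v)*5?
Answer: 5130 + 1012*sqrt(2) ≈ 6561.2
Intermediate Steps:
E(v, q) = 5*v**2 (E(v, q) = v**2*5 = 5*v**2)
-23*(E(-2, -5) + sqrt(20 + 12))*(-77 + 66) + 70 = -23*(5*(-2)**2 + sqrt(20 + 12))*(-77 + 66) + 70 = -23*(5*4 + sqrt(32))*(-11) + 70 = -23*(20 + 4*sqrt(2))*(-11) + 70 = -23*(-220 - 44*sqrt(2)) + 70 = (5060 + 1012*sqrt(2)) + 70 = 5130 + 1012*sqrt(2)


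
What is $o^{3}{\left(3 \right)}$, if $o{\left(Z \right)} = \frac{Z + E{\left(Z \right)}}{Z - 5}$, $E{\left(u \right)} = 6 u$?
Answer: $- \frac{9261}{8} \approx -1157.6$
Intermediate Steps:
$o{\left(Z \right)} = \frac{7 Z}{-5 + Z}$ ($o{\left(Z \right)} = \frac{Z + 6 Z}{Z - 5} = \frac{7 Z}{-5 + Z}$)
$o^{3}{\left(3 \right)} = \left(7 \cdot 3 \frac{1}{-5 + 3}\right)^{3} = \left(7 \cdot 3 \frac{1}{-2}\right)^{3} = \left(7 \cdot 3 \left(- \frac{1}{2}\right)\right)^{3} = \left(- \frac{21}{2}\right)^{3} = - \frac{9261}{8}$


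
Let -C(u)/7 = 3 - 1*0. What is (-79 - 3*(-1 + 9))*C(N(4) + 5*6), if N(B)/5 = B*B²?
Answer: 2163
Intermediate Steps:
N(B) = 5*B³ (N(B) = 5*(B*B²) = 5*B³)
C(u) = -21 (C(u) = -7*(3 - 1*0) = -7*(3 + 0) = -7*3 = -21)
(-79 - 3*(-1 + 9))*C(N(4) + 5*6) = (-79 - 3*(-1 + 9))*(-21) = (-79 - 3*8)*(-21) = (-79 - 24)*(-21) = -103*(-21) = 2163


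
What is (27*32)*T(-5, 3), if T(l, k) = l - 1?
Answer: -5184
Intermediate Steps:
T(l, k) = -1 + l
(27*32)*T(-5, 3) = (27*32)*(-1 - 5) = 864*(-6) = -5184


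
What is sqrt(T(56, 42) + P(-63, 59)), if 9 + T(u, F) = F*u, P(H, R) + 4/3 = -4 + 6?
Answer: sqrt(21093)/3 ≈ 48.411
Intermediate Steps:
P(H, R) = 2/3 (P(H, R) = -4/3 + (-4 + 6) = -4/3 + 2 = 2/3)
T(u, F) = -9 + F*u
sqrt(T(56, 42) + P(-63, 59)) = sqrt((-9 + 42*56) + 2/3) = sqrt((-9 + 2352) + 2/3) = sqrt(2343 + 2/3) = sqrt(7031/3) = sqrt(21093)/3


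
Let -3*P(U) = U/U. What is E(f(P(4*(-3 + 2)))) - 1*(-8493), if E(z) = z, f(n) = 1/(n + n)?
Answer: 16983/2 ≈ 8491.5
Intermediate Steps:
P(U) = -1/3 (P(U) = -U/(3*U) = -1/3*1 = -1/3)
f(n) = 1/(2*n)
E(f(P(4*(-3 + 2)))) - 1*(-8493) = 1/(2*(-1/3)) - 1*(-8493) = (1/2)*(-3) + 8493 = -3/2 + 8493 = 16983/2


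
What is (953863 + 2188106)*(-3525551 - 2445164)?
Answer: -18759801437835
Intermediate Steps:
(953863 + 2188106)*(-3525551 - 2445164) = 3141969*(-5970715) = -18759801437835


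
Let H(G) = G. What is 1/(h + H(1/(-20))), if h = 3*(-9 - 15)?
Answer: -20/1441 ≈ -0.013879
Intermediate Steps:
h = -72 (h = 3*(-24) = -72)
1/(h + H(1/(-20))) = 1/(-72 + 1/(-20)) = 1/(-72 - 1/20) = 1/(-1441/20) = -20/1441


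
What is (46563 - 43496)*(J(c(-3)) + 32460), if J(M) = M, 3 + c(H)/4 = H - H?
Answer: 99518016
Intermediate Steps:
c(H) = -12 (c(H) = -12 + 4*(H - H) = -12 + 4*0 = -12 + 0 = -12)
(46563 - 43496)*(J(c(-3)) + 32460) = (46563 - 43496)*(-12 + 32460) = 3067*32448 = 99518016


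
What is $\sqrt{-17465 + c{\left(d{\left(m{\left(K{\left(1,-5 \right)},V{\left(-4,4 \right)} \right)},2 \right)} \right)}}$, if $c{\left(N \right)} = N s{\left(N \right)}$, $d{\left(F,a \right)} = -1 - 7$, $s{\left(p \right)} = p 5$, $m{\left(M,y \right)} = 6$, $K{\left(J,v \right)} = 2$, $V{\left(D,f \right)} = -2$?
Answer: $3 i \sqrt{1905} \approx 130.94 i$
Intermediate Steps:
$s{\left(p \right)} = 5 p$
$d{\left(F,a \right)} = -8$
$c{\left(N \right)} = 5 N^{2}$ ($c{\left(N \right)} = N 5 N = 5 N^{2}$)
$\sqrt{-17465 + c{\left(d{\left(m{\left(K{\left(1,-5 \right)},V{\left(-4,4 \right)} \right)},2 \right)} \right)}} = \sqrt{-17465 + 5 \left(-8\right)^{2}} = \sqrt{-17465 + 5 \cdot 64} = \sqrt{-17465 + 320} = \sqrt{-17145} = 3 i \sqrt{1905}$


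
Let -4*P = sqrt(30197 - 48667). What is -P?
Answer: I*sqrt(18470)/4 ≈ 33.976*I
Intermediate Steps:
P = -I*sqrt(18470)/4 (P = -sqrt(30197 - 48667)/4 = -I*sqrt(18470)/4 ≈ -33.976*I)
-P = -(-1)*I*sqrt(18470)/4 = I*sqrt(18470)/4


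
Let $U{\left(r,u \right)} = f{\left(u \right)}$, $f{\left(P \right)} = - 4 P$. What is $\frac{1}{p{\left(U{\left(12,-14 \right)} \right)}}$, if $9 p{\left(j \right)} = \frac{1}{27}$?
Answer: $243$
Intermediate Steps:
$U{\left(r,u \right)} = - 4 u$
$p{\left(j \right)} = \frac{1}{243}$ ($p{\left(j \right)} = \frac{1}{9 \cdot 27} = \frac{1}{9} \cdot \frac{1}{27} = \frac{1}{243}$)
$\frac{1}{p{\left(U{\left(12,-14 \right)} \right)}} = \frac{1}{\frac{1}{243}} = 243$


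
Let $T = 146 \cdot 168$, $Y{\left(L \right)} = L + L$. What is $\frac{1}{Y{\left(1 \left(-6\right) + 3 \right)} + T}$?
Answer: $\frac{1}{24522} \approx 4.078 \cdot 10^{-5}$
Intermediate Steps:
$Y{\left(L \right)} = 2 L$
$T = 24528$
$\frac{1}{Y{\left(1 \left(-6\right) + 3 \right)} + T} = \frac{1}{2 \left(1 \left(-6\right) + 3\right) + 24528} = \frac{1}{2 \left(-6 + 3\right) + 24528} = \frac{1}{2 \left(-3\right) + 24528} = \frac{1}{-6 + 24528} = \frac{1}{24522}$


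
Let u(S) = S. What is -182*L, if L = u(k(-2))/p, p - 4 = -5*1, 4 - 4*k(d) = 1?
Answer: 273/2 ≈ 136.50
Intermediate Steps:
k(d) = ¾ (k(d) = 1 - ¼*1 = 1 - ¼ = ¾)
p = -1 (p = 4 - 5*1 = 4 - 5 = -1)
L = -¾ (L = (¾)/(-1) = (¾)*(-1) = -¾ ≈ -0.75000)
-182*L = -182*(-¾) = 273/2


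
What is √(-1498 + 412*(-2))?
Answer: 3*I*√258 ≈ 48.187*I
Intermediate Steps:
√(-1498 + 412*(-2)) = √(-1498 - 824) = √(-2322) = 3*I*√258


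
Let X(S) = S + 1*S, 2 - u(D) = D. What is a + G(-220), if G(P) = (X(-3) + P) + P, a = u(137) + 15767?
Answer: 15186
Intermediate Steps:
u(D) = 2 - D
X(S) = 2*S (X(S) = S + S = 2*S)
a = 15632 (a = (2 - 1*137) + 15767 = (2 - 137) + 15767 = -135 + 15767 = 15632)
G(P) = -6 + 2*P (G(P) = (2*(-3) + P) + P = (-6 + P) + P = -6 + 2*P)
a + G(-220) = 15632 + (-6 + 2*(-220)) = 15632 + (-6 - 440) = 15632 - 446 = 15186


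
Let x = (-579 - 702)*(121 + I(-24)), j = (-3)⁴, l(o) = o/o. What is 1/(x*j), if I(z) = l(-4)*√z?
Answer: I/(103761*(-121*I + 2*√6)) ≈ -7.9519e-8 + 3.2195e-9*I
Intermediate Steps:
l(o) = 1
I(z) = √z (I(z) = 1*√z = √z)
j = 81
x = -155001 - 2562*I*√6 (x = (-579 - 702)*(121 + √(-24)) = -1281*(121 + 2*I*√6) = -155001 - 2562*I*√6 ≈ -1.55e+5 - 6275.6*I)
1/(x*j) = 1/((-155001 - 2562*I*√6)*81) = 1/(-12555081 - 207522*I*√6)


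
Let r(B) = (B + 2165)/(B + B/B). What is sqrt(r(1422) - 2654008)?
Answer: I*sqrt(5374172661131)/1423 ≈ 1629.1*I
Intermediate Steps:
r(B) = (2165 + B)/(1 + B) (r(B) = (2165 + B)/(B + 1) = (2165 + B)/(1 + B))
sqrt(r(1422) - 2654008) = sqrt((2165 + 1422)/(1 + 1422) - 2654008) = sqrt(3587/1423 - 2654008) = sqrt(-3776649797/1423) = I*sqrt(5374172661131)/1423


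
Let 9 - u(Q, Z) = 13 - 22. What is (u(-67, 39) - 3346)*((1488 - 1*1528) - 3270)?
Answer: 11015680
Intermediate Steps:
u(Q, Z) = 18 (u(Q, Z) = 9 - (13 - 22) = 9 - 1*(-9) = 9 + 9 = 18)
(u(-67, 39) - 3346)*((1488 - 1*1528) - 3270) = (18 - 3346)*((1488 - 1*1528) - 3270) = -3328*((1488 - 1528) - 3270) = -3328*(-40 - 3270) = -3328*(-3310) = 11015680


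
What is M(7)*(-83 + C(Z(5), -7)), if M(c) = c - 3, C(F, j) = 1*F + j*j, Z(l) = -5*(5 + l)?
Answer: -336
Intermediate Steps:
Z(l) = -25 - 5*l
C(F, j) = F + j²
M(c) = -3 + c
M(7)*(-83 + C(Z(5), -7)) = (-3 + 7)*(-83 + ((-25 - 5*5) + (-7)²)) = 4*(-83 + ((-25 - 25) + 49)) = 4*(-83 + (-50 + 49)) = 4*(-83 - 1) = 4*(-84) = -336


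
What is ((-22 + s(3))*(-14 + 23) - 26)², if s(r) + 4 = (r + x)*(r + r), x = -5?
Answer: 135424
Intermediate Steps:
s(r) = -4 + 2*r*(-5 + r) (s(r) = -4 + (r - 5)*(r + r) = -4 + (-5 + r)*(2*r) = -4 + 2*r*(-5 + r))
((-22 + s(3))*(-14 + 23) - 26)² = ((-22 + (-4 - 10*3 + 2*3²))*(-14 + 23) - 26)² = ((-22 + (-4 - 30 + 2*9))*9 - 26)² = ((-22 + (-4 - 30 + 18))*9 - 26)² = ((-22 - 16)*9 - 26)² = (-38*9 - 26)² = (-342 - 26)² = (-368)² = 135424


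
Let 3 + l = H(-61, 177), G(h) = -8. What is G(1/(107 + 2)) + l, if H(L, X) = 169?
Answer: 158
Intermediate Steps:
l = 166 (l = -3 + 169 = 166)
G(1/(107 + 2)) + l = -8 + 166 = 158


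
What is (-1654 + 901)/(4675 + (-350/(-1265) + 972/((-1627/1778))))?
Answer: -309958143/1487250167 ≈ -0.20841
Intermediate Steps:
(-1654 + 901)/(4675 + (-350/(-1265) + 972/((-1627/1778)))) = -753/(4675 + (-350*(-1/1265) + 972/((-1627*1/1778)))) = -753/(4675 + (70/253 + 972/(-1627/1778))) = -753/(4675 + (70/253 + 972*(-1778/1627))) = -753/(4675 + (70/253 - 1728216/1627)) = -753/(4675 - 437124758/411631) = -753/1487250167/411631 = -753*411631/1487250167 = -309958143/1487250167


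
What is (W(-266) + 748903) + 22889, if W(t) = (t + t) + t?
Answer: 770994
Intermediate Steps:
W(t) = 3*t (W(t) = 2*t + t = 3*t)
(W(-266) + 748903) + 22889 = (3*(-266) + 748903) + 22889 = (-798 + 748903) + 22889 = 748105 + 22889 = 770994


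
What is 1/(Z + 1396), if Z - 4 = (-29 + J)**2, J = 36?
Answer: 1/1449 ≈ 0.00069013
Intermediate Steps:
Z = 53 (Z = 4 + (-29 + 36)**2 = 4 + 7**2 = 4 + 49 = 53)
1/(Z + 1396) = 1/(53 + 1396) = 1/1449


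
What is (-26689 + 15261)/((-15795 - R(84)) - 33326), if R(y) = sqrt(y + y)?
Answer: 561354788/2412872473 - 22856*sqrt(42)/2412872473 ≈ 0.23259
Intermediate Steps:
R(y) = sqrt(2)*sqrt(y) (R(y) = sqrt(2*y) = sqrt(2)*sqrt(y))
(-26689 + 15261)/((-15795 - R(84)) - 33326) = (-26689 + 15261)/((-15795 - sqrt(2)*sqrt(84)) - 33326) = -11428/((-15795 - sqrt(2)*2*sqrt(21)) - 33326) = -11428/((-15795 - 2*sqrt(42)) - 33326) = -11428/(-49121 - 2*sqrt(42))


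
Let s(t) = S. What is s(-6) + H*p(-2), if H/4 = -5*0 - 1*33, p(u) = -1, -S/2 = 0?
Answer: 132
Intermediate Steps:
S = 0 (S = -2*0 = 0)
s(t) = 0
H = -132 (H = 4*(-5*0 - 1*33) = 4*(0 - 33) = 4*(-33) = -132)
s(-6) + H*p(-2) = 0 - 132*(-1) = 0 + 132 = 132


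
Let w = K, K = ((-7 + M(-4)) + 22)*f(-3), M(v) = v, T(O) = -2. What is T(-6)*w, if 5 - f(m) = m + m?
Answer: -242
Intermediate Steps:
f(m) = 5 - 2*m (f(m) = 5 - (m + m) = 5 - 2*m)
K = 121 (K = ((-7 - 4) + 22)*(5 - 2*(-3)) = (-11 + 22)*(5 + 6) = 11*11 = 121)
w = 121
T(-6)*w = -2*121 = -242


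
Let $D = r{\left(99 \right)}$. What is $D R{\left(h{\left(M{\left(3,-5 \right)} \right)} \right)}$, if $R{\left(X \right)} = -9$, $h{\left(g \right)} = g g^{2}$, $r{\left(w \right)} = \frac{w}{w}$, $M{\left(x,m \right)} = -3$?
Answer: $-9$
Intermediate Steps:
$r{\left(w \right)} = 1$
$h{\left(g \right)} = g^{3}$
$D = 1$
$D R{\left(h{\left(M{\left(3,-5 \right)} \right)} \right)} = 1 \left(-9\right) = -9$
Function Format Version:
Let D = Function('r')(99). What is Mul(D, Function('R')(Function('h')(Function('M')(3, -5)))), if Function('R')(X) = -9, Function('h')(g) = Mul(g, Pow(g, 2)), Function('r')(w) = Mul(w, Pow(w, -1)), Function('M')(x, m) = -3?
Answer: -9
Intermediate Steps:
Function('r')(w) = 1
Function('h')(g) = Pow(g, 3)
D = 1
Mul(D, Function('R')(Function('h')(Function('M')(3, -5)))) = Mul(1, -9) = -9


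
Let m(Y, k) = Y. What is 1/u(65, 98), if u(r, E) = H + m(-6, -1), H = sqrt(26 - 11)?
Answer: -2/7 - sqrt(15)/21 ≈ -0.47014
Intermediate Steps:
H = sqrt(15) ≈ 3.8730
u(r, E) = -6 + sqrt(15) (u(r, E) = sqrt(15) - 6 = -6 + sqrt(15))
1/u(65, 98) = 1/(-6 + sqrt(15))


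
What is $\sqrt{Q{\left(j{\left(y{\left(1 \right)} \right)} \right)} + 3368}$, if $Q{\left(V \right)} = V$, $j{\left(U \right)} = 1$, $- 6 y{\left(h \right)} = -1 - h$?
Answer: $\sqrt{3369} \approx 58.043$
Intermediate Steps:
$y{\left(h \right)} = \frac{1}{6} + \frac{h}{6}$ ($y{\left(h \right)} = - \frac{-1 - h}{6} = \frac{1}{6} + \frac{h}{6}$)
$\sqrt{Q{\left(j{\left(y{\left(1 \right)} \right)} \right)} + 3368} = \sqrt{1 + 3368} = \sqrt{3369}$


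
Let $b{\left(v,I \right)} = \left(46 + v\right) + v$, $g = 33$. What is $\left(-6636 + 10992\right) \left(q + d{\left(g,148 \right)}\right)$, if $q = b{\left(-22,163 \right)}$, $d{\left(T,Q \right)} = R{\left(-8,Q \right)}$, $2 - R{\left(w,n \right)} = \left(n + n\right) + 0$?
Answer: $-1271952$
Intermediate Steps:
$R{\left(w,n \right)} = 2 - 2 n$ ($R{\left(w,n \right)} = 2 - \left(\left(n + n\right) + 0\right) = 2 - \left(2 n + 0\right) = 2 - 2 n$)
$b{\left(v,I \right)} = 46 + 2 v$
$d{\left(T,Q \right)} = 2 - 2 Q$
$q = 2$ ($q = 46 + 2 \left(-22\right) = 46 - 44 = 2$)
$\left(-6636 + 10992\right) \left(q + d{\left(g,148 \right)}\right) = \left(-6636 + 10992\right) \left(2 + \left(2 - 296\right)\right) = 4356 \left(2 + \left(2 - 296\right)\right) = 4356 \left(2 - 294\right) = 4356 \left(-292\right) = -1271952$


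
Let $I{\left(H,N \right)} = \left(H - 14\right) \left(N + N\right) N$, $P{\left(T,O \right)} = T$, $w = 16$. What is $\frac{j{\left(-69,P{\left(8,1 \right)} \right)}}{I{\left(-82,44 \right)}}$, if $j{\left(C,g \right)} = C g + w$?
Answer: $\frac{67}{46464} \approx 0.001442$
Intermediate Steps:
$j{\left(C,g \right)} = 16 + C g$ ($j{\left(C,g \right)} = C g + 16 = 16 + C g$)
$I{\left(H,N \right)} = 2 N^{2} \left(-14 + H\right)$ ($I{\left(H,N \right)} = \left(-14 + H\right) 2 N N = 2 N \left(-14 + H\right) N = 2 N^{2} \left(-14 + H\right)$)
$\frac{j{\left(-69,P{\left(8,1 \right)} \right)}}{I{\left(-82,44 \right)}} = \frac{16 - 552}{2 \cdot 44^{2} \left(-14 - 82\right)} = \frac{16 - 552}{2 \cdot 1936 \left(-96\right)} = - \frac{536}{-371712} = \left(-536\right) \left(- \frac{1}{371712}\right) = \frac{67}{46464}$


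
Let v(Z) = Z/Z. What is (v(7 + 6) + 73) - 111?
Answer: -37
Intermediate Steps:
v(Z) = 1
(v(7 + 6) + 73) - 111 = (1 + 73) - 111 = 74 - 111 = -37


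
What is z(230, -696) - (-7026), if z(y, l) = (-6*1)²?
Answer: 7062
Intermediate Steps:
z(y, l) = 36 (z(y, l) = (-6)² = 36)
z(230, -696) - (-7026) = 36 - (-7026) = 36 - 1*(-7026) = 36 + 7026 = 7062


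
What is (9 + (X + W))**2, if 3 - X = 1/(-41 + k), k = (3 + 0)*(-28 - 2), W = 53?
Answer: 72522256/17161 ≈ 4226.0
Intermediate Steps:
k = -90 (k = 3*(-30) = -90)
X = 394/131 (X = 3 - 1/(-41 - 90) = 3 - 1/(-131) = 3 - 1*(-1/131) = 3 + 1/131 = 394/131 ≈ 3.0076)
(9 + (X + W))**2 = (9 + (394/131 + 53))**2 = (9 + 7337/131)**2 = (8516/131)**2 = 72522256/17161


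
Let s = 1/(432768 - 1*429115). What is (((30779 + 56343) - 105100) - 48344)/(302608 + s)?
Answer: -242274266/1105427025 ≈ -0.21917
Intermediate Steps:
s = 1/3653 (s = 1/(432768 - 429115) = 1/3653 ≈ 0.00027375)
(((30779 + 56343) - 105100) - 48344)/(302608 + s) = (((30779 + 56343) - 105100) - 48344)/(302608 + 1/3653) = ((87122 - 105100) - 48344)/(1105427025/3653) = (-17978 - 48344)*(3653/1105427025) = -66322*3653/1105427025 = -242274266/1105427025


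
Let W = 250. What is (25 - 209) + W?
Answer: 66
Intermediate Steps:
(25 - 209) + W = (25 - 209) + 250 = -184 + 250 = 66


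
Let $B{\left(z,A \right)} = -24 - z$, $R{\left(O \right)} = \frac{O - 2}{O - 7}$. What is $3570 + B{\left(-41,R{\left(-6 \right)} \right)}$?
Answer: $3587$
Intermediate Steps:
$R{\left(O \right)} = \frac{-2 + O}{-7 + O}$
$3570 + B{\left(-41,R{\left(-6 \right)} \right)} = 3570 - -17 = 3570 + \left(-24 + 41\right) = 3570 + 17 = 3587$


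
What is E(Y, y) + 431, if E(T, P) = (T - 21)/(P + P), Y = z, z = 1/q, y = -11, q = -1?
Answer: 432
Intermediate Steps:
z = -1 (z = 1/(-1) = -1)
Y = -1
E(T, P) = (-21 + T)/(2*P) (E(T, P) = (-21 + T)/((2*P)) = (-21 + T)*(1/(2*P)) = (-21 + T)/(2*P))
E(Y, y) + 431 = (1/2)*(-21 - 1)/(-11) + 431 = (1/2)*(-1/11)*(-22) + 431 = 1 + 431 = 432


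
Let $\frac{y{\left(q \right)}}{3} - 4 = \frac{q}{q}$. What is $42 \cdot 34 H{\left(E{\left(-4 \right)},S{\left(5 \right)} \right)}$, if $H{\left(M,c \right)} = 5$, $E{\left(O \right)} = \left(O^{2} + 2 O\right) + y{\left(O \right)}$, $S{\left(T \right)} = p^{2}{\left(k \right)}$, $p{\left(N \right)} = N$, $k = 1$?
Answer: $7140$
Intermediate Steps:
$y{\left(q \right)} = 15$ ($y{\left(q \right)} = 12 + 3 \frac{q}{q} = 12 + 3 \cdot 1 = 12 + 3 = 15$)
$S{\left(T \right)} = 1$ ($S{\left(T \right)} = 1^{2} = 1$)
$E{\left(O \right)} = 15 + O^{2} + 2 O$ ($E{\left(O \right)} = \left(O^{2} + 2 O\right) + 15 = 15 + O^{2} + 2 O$)
$42 \cdot 34 H{\left(E{\left(-4 \right)},S{\left(5 \right)} \right)} = 42 \cdot 34 \cdot 5 = 1428 \cdot 5 = 7140$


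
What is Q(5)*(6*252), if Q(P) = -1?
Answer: -1512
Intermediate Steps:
Q(5)*(6*252) = -6*252 = -1*1512 = -1512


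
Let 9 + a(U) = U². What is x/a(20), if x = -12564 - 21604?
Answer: -34168/391 ≈ -87.386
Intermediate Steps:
a(U) = -9 + U²
x = -34168
x/a(20) = -34168/(-9 + 20²) = -34168/(-9 + 400) = -34168/391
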